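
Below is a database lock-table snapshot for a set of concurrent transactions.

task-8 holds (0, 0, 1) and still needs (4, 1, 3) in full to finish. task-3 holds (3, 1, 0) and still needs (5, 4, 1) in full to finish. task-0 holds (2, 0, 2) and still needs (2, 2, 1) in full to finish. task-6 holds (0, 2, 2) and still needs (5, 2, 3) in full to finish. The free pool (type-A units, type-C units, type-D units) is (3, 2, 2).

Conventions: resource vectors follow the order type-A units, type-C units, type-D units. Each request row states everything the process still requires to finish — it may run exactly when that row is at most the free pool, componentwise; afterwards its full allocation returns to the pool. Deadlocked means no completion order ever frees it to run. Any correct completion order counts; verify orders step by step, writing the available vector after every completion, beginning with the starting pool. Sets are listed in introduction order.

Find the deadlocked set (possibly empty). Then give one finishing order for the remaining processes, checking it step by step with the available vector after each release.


No process is deadlocked.
Key observation: starting with task-0, each completion frees enough for the next — no one is permanently blocked.
A valid finishing order for the others: task-0, task-8, task-6, task-3. Check, step by step:
  pool = (3, 2, 2)
  task-0 needs (2, 2, 1) <= (3, 2, 2) -> finishes; pool += (2, 0, 2) = (5, 2, 4)
  task-8 needs (4, 1, 3) <= (5, 2, 4) -> finishes; pool += (0, 0, 1) = (5, 2, 5)
  task-6 needs (5, 2, 3) <= (5, 2, 5) -> finishes; pool += (0, 2, 2) = (5, 4, 7)
  task-3 needs (5, 4, 1) <= (5, 4, 7) -> finishes; pool += (3, 1, 0) = (8, 5, 7)


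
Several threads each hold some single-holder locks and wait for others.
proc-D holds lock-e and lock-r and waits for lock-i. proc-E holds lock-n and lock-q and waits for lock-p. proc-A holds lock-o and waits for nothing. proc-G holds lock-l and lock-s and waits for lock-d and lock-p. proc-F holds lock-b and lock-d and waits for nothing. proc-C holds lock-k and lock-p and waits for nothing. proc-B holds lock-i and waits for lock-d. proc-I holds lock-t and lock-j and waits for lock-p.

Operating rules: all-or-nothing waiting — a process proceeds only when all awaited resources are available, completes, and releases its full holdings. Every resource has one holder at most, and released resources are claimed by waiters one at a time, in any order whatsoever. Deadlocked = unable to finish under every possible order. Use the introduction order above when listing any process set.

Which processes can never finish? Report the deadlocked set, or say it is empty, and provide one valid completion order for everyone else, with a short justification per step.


Nothing here is deadlocked.
Key observation: the wait graph is acyclic; completion cascades from the unblocked processes through everyone else.
The rest can finish in the order proc-F, proc-C, proc-G, proc-E, proc-B, proc-D, proc-A, proc-I.
Verifying each step:
  proc-F waits on nothing -> runs at once and releases lock-b and lock-d
  proc-C waits on nothing -> runs at once and releases lock-k and lock-p
  run proc-G (all its waits — lock-d and lock-p — are resolved); releases lock-l and lock-s
  run proc-E (all its waits — lock-p — are resolved); releases lock-n and lock-q
  run proc-B (all its waits — lock-d — are resolved); releases lock-i
  run proc-D (all its waits — lock-i — are resolved); releases lock-e and lock-r
  proc-A waits on nothing -> runs at once and releases lock-o
  run proc-I (all its waits — lock-p — are resolved); releases lock-t and lock-j


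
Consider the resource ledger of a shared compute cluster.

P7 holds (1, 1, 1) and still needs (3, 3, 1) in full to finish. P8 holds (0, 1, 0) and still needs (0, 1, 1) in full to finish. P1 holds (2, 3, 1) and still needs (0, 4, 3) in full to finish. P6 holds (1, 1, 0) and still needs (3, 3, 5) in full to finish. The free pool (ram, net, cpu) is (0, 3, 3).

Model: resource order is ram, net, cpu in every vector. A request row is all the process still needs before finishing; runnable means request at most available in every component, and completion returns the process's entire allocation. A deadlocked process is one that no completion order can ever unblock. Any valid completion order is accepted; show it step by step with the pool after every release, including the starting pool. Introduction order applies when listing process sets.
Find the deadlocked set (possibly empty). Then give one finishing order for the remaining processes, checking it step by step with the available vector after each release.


Deadlocked: P7 and P6.
Key observation: the wall is ram: completing P8, P1 brings the pool only to (2, 7, 4), and all the rest need more.
A valid finishing order for the others: P8, P1. Check, step by step:
  pool = (0, 3, 3)
  run P8 (needs (0, 1, 1), free (0, 3, 3)); after release of (0, 1, 0) the pool is (0, 4, 3)
  run P1 (needs (0, 4, 3), free (0, 4, 3)); after release of (2, 3, 1) the pool is (2, 7, 4)
The stuck group stays short no matter what:
  P7 still needs (3, 3, 1) but only (2, 7, 4) is free — short on ram
  P6 still needs (3, 3, 5) but only (2, 7, 4) is free — short on ram and cpu


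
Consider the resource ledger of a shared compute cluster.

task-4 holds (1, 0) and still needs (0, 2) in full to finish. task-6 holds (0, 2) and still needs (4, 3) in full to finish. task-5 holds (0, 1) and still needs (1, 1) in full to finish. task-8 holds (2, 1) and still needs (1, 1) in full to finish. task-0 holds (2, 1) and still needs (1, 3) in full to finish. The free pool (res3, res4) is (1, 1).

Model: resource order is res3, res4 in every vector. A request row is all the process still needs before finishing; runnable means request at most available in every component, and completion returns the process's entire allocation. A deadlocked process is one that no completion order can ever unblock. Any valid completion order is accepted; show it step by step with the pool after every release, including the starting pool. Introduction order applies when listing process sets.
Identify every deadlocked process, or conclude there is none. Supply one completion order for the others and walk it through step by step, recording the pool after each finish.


The deadlocked set is empty.
Key observation: no deadlock: task-5 fits now, and the freed resources carry the rest through.
One completion order for the rest: task-5, task-8, task-4, task-0, task-6. Walking it through:
  pool = (1, 1)
  task-5: need (1, 1) fits (1, 1); releases (0, 1), pool now (1, 2)
  task-8: need (1, 1) fits (1, 2); releases (2, 1), pool now (3, 3)
  task-4: need (0, 2) fits (3, 3); releases (1, 0), pool now (4, 3)
  task-0: need (1, 3) fits (4, 3); releases (2, 1), pool now (6, 4)
  task-6: need (4, 3) fits (6, 4); releases (0, 2), pool now (6, 6)


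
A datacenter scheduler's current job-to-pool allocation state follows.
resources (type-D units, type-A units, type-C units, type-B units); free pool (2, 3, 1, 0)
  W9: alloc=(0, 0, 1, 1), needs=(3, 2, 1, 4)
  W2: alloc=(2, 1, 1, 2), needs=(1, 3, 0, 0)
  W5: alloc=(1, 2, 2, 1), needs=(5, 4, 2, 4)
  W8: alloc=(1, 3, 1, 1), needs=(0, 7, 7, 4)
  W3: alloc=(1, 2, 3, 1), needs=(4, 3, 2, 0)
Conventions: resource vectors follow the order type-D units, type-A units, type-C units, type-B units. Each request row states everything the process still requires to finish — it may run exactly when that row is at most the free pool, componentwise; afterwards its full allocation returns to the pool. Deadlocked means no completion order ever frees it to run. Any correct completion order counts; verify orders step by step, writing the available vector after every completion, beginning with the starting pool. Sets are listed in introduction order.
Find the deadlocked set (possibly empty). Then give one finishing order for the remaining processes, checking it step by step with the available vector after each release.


The deadlocked set is W9, W5 and W8.
Key observation: after W2, W3 complete, (5, 6, 5, 3) is the best the pool ever gets, yet each leftover process wants more type-B units.
A valid finishing order for the others: W2, W3. Check, step by step:
  pool = (2, 3, 1, 0)
  W2 needs (1, 3, 0, 0) <= (2, 3, 1, 0) -> finishes; pool += (2, 1, 1, 2) = (4, 4, 2, 2)
  W3 needs (4, 3, 2, 0) <= (4, 4, 2, 2) -> finishes; pool += (1, 2, 3, 1) = (5, 6, 5, 3)
The blocked processes can never fit:
  W9 cannot run: need (3, 2, 1, 4) vs free (5, 6, 5, 3) (insufficient type-B units)
  W5 cannot run: need (5, 4, 2, 4) vs free (5, 6, 5, 3) (insufficient type-B units)
  W8 cannot run: need (0, 7, 7, 4) vs free (5, 6, 5, 3) (insufficient type-A units, type-C units and type-B units)


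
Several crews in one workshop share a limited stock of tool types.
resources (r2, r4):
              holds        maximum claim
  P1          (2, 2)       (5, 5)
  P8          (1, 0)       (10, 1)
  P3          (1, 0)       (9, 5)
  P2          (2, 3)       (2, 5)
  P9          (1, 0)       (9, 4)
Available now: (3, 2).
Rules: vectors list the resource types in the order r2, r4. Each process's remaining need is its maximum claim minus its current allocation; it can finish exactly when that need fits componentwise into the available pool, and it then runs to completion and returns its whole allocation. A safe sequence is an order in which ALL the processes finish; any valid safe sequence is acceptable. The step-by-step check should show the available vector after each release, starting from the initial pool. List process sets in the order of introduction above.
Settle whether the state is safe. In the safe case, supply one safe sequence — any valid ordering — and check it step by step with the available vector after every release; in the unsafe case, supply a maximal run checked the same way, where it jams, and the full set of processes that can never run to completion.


UNSAFE.
Key observation: no order helps: past P2, P1, the free pool tops out at (7, 7), below what each blocked process needs in r2.
Going as far as possible: P2, P1; after that, nothing fits. Walking it through:
  pool = (3, 2)
  P2: need (0, 2) fits (3, 2); releases (2, 3), pool now (5, 5)
  P1: need (3, 3) fits (5, 5); releases (2, 2), pool now (7, 7)
  blocked: P8 wants (9, 1), pool (7, 7) — not enough r2
  blocked: P3 wants (8, 5), pool (7, 7) — not enough r2
  blocked: P9 wants (8, 4), pool (7, 7) — not enough r2
Processes that can never finish: P8, P3 and P9.


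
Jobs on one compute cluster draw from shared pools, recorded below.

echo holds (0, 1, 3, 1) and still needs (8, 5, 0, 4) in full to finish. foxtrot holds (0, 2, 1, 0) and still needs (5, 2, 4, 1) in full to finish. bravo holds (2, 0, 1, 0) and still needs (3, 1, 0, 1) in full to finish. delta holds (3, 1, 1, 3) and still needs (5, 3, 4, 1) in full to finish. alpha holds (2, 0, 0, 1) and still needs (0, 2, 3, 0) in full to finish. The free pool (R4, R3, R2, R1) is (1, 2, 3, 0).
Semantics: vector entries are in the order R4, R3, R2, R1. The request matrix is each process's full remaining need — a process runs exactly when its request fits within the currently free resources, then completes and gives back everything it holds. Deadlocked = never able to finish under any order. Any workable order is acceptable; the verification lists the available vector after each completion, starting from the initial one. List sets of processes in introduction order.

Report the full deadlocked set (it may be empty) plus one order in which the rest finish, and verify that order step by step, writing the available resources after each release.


No process is deadlocked.
Key observation: alpha fits the free pool immediately, and its release cascades until everyone finishes.
One completion order for the rest: alpha, bravo, foxtrot, delta, echo. Verifying each step:
  pool = (1, 2, 3, 0)
  run alpha (needs (0, 2, 3, 0), free (1, 2, 3, 0)); after release of (2, 0, 0, 1) the pool is (3, 2, 3, 1)
  run bravo (needs (3, 1, 0, 1), free (3, 2, 3, 1)); after release of (2, 0, 1, 0) the pool is (5, 2, 4, 1)
  run foxtrot (needs (5, 2, 4, 1), free (5, 2, 4, 1)); after release of (0, 2, 1, 0) the pool is (5, 4, 5, 1)
  run delta (needs (5, 3, 4, 1), free (5, 4, 5, 1)); after release of (3, 1, 1, 3) the pool is (8, 5, 6, 4)
  run echo (needs (8, 5, 0, 4), free (8, 5, 6, 4)); after release of (0, 1, 3, 1) the pool is (8, 6, 9, 5)


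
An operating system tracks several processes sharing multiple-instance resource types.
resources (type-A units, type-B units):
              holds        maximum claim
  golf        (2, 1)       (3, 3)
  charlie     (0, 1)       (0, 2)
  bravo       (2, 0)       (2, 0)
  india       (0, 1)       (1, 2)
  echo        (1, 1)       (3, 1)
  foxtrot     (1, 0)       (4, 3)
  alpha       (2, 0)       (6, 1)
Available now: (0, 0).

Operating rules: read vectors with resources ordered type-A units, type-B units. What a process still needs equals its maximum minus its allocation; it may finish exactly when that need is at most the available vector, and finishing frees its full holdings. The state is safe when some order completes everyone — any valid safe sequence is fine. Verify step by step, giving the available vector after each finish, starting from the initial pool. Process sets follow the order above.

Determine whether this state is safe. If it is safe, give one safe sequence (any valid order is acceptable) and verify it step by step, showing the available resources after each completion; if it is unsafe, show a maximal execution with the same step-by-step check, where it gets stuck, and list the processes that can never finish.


The state is SAFE; one workable sequence: bravo, echo, india, charlie, foxtrot, alpha, golf.
Key observation: echo is the earliest step where a requested resource binds exactly: need (2, 0), pool (2, 0) at its turn.
Walking it through:
  pool = (0, 0)
  bravo needs (0, 0) <= (0, 0) -> finishes; pool += (2, 0) = (2, 0)
  echo needs (2, 0) <= (2, 0) -> finishes; pool += (1, 1) = (3, 1)
  india needs (1, 1) <= (3, 1) -> finishes; pool += (0, 1) = (3, 2)
  charlie needs (0, 1) <= (3, 2) -> finishes; pool += (0, 1) = (3, 3)
  foxtrot needs (3, 3) <= (3, 3) -> finishes; pool += (1, 0) = (4, 3)
  alpha needs (4, 1) <= (4, 3) -> finishes; pool += (2, 0) = (6, 3)
  golf needs (1, 2) <= (6, 3) -> finishes; pool += (2, 1) = (8, 4)


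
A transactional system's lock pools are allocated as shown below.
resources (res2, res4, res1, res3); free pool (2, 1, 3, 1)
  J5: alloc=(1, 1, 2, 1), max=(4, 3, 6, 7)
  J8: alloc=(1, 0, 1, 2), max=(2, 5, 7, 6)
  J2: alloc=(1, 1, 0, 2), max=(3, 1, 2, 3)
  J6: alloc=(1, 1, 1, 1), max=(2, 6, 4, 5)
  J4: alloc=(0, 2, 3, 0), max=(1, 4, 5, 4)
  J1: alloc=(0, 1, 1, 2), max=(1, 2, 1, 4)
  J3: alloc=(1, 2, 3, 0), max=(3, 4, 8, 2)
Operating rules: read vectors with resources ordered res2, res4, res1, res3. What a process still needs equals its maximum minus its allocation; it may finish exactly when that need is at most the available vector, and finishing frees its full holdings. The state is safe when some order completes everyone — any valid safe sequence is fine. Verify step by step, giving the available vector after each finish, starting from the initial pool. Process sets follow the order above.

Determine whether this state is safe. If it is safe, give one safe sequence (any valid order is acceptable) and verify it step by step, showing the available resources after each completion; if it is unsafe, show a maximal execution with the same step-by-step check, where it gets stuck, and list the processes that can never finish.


SAFE. One safe sequence: J2, J1, J4, J3, J6, J5, J8.
Key observation: the order's first zero-slack moment is J2 ((2, 0, 2, 1) needed, (2, 1, 3, 1) free — a requested resource with nothing to spare).
Verifying each step:
  pool = (2, 1, 3, 1)
  run J2 (needs (2, 0, 2, 1), free (2, 1, 3, 1)); after release of (1, 1, 0, 2) the pool is (3, 2, 3, 3)
  run J1 (needs (1, 1, 0, 2), free (3, 2, 3, 3)); after release of (0, 1, 1, 2) the pool is (3, 3, 4, 5)
  run J4 (needs (1, 2, 2, 4), free (3, 3, 4, 5)); after release of (0, 2, 3, 0) the pool is (3, 5, 7, 5)
  run J3 (needs (2, 2, 5, 2), free (3, 5, 7, 5)); after release of (1, 2, 3, 0) the pool is (4, 7, 10, 5)
  run J6 (needs (1, 5, 3, 4), free (4, 7, 10, 5)); after release of (1, 1, 1, 1) the pool is (5, 8, 11, 6)
  run J5 (needs (3, 2, 4, 6), free (5, 8, 11, 6)); after release of (1, 1, 2, 1) the pool is (6, 9, 13, 7)
  run J8 (needs (1, 5, 6, 4), free (6, 9, 13, 7)); after release of (1, 0, 1, 2) the pool is (7, 9, 14, 9)


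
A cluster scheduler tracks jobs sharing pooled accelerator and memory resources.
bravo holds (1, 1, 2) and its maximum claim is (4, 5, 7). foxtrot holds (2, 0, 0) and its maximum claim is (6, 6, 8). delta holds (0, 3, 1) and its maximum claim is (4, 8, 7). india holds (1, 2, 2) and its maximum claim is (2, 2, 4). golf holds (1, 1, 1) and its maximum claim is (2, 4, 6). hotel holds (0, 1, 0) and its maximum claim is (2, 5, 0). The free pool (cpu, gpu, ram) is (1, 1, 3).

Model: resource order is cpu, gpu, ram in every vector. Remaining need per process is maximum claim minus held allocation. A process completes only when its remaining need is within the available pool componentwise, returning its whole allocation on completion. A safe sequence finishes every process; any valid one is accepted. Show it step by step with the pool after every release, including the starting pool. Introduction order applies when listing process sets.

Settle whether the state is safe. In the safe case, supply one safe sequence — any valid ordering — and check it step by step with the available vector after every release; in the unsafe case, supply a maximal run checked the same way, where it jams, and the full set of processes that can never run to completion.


SAFE — a valid safe sequence is india, golf, bravo, delta, foxtrot, hotel.
Key observation: india marks the first exact bind of the order: its need (1, 0, 2) fits the free (1, 1, 3) with zero slack on a requested resource.
Verifying each step:
  pool = (1, 1, 3)
  india needs (1, 0, 2) <= (1, 1, 3) -> finishes; pool += (1, 2, 2) = (2, 3, 5)
  golf needs (1, 3, 5) <= (2, 3, 5) -> finishes; pool += (1, 1, 1) = (3, 4, 6)
  bravo needs (3, 4, 5) <= (3, 4, 6) -> finishes; pool += (1, 1, 2) = (4, 5, 8)
  delta needs (4, 5, 6) <= (4, 5, 8) -> finishes; pool += (0, 3, 1) = (4, 8, 9)
  foxtrot needs (4, 6, 8) <= (4, 8, 9) -> finishes; pool += (2, 0, 0) = (6, 8, 9)
  hotel needs (2, 4, 0) <= (6, 8, 9) -> finishes; pool += (0, 1, 0) = (6, 9, 9)


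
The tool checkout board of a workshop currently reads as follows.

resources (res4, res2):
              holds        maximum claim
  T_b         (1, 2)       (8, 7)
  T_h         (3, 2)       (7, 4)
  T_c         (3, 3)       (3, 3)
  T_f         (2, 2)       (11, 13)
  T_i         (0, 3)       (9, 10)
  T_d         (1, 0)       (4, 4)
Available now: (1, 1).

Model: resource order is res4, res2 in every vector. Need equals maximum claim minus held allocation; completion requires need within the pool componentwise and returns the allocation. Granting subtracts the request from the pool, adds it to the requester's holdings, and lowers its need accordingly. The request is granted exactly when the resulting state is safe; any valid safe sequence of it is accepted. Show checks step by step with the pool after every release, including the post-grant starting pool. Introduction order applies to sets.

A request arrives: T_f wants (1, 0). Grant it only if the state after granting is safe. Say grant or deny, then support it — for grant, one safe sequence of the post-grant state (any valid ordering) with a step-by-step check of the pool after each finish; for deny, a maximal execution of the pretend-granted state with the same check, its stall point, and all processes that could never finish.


DENY. Granting would leave the state unsafe.
Key observation: after T_c, T_d, T_h, T_b the pool peaks at (8, 8), and each blocked process is short somewhere: T_f on res2; T_i on res4.
Pretend the grant happened; the run T_c, T_d, T_h, T_b goes as far as possible. Step-by-step check:
  pool = (0, 1)
  T_c needs (0, 0) <= (0, 1) -> finishes; pool += (3, 3) = (3, 4)
  T_d needs (3, 4) <= (3, 4) -> finishes; pool += (1, 0) = (4, 4)
  T_h needs (4, 2) <= (4, 4) -> finishes; pool += (3, 2) = (7, 6)
  T_b needs (7, 5) <= (7, 6) -> finishes; pool += (1, 2) = (8, 8)
  T_f cannot run: need (8, 11) vs free (8, 8) (insufficient res2)
  T_i cannot run: need (9, 7) vs free (8, 8) (insufficient res4)
Had the request been granted, T_f and T_i could never finish.


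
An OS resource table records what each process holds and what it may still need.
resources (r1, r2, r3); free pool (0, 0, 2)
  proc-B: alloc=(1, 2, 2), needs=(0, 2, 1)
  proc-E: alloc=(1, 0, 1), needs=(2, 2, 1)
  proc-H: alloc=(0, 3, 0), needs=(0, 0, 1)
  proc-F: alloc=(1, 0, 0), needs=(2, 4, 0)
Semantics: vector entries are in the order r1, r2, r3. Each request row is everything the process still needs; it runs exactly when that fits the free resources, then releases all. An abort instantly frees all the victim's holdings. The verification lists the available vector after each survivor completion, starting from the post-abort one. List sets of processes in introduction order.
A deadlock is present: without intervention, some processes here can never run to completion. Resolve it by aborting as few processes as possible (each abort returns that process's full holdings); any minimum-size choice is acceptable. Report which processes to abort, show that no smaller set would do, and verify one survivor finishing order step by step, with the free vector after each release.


Minimum abort set: proc-E.
Key observation: no ordering could ever have run proc-F before the abort of proc-E; with (1, 0, 1) back in the pool it fits at step 3.
Minimality: the empty abort set fails — the state is deadlocked as it stands.
The survivors complete as proc-H, proc-B, proc-F. Verifying each step (starting from the post-abort pool):
  pool = (1, 0, 3)
  proc-H: need (0, 0, 1) fits (1, 0, 3); releases (0, 3, 0), pool now (1, 3, 3)
  proc-B: need (0, 2, 1) fits (1, 3, 3); releases (1, 2, 2), pool now (2, 5, 5)
  proc-F: need (2, 4, 0) fits (2, 5, 5); releases (1, 0, 0), pool now (3, 5, 5)


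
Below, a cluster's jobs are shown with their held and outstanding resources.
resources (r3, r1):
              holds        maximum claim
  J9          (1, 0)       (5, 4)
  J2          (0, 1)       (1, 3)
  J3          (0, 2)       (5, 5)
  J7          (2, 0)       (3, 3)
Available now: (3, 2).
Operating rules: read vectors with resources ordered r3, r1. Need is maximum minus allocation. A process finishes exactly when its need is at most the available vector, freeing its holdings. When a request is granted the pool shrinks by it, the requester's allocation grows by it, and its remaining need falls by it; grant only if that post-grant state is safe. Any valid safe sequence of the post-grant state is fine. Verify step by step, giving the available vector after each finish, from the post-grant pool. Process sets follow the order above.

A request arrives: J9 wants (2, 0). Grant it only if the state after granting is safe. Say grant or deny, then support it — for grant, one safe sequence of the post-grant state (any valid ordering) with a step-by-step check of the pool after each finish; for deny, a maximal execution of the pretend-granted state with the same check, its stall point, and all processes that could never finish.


DENY — the pretend-granted state is unsafe.
Key observation: after J2, J7 the pool peaks at (3, 3), and each blocked process is short somewhere: J9 on r1; J3 on r3.
On the post-grant state, J2, J7 is a maximal run — nothing extends it. Verifying each step:
  pool = (1, 2)
  run J2 (needs (1, 2), free (1, 2)); after release of (0, 1) the pool is (1, 3)
  run J7 (needs (1, 3), free (1, 3)); after release of (2, 0) the pool is (3, 3)
  J9 cannot run: need (2, 4) vs free (3, 3) (insufficient r1)
  J3 cannot run: need (5, 3) vs free (3, 3) (insufficient r3)
Post-grant, the permanently blocked set is J9 and J3.


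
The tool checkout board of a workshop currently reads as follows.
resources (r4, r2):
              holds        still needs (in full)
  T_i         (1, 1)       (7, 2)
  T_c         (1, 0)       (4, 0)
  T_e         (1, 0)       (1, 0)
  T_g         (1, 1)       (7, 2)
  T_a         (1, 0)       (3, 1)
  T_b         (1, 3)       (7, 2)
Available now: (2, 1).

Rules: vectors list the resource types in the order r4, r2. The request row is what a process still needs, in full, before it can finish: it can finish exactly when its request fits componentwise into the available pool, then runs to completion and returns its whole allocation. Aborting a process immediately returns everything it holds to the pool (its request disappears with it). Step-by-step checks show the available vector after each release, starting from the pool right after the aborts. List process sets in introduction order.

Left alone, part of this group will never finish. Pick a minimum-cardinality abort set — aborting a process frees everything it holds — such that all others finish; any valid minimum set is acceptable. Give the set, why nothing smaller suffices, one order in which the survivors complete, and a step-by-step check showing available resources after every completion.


Minimum abort set: T_g and T_b.
Key observation: T_i was stuck for good until T_g and T_b gave back (2, 4); in the order shown it finishes at step 4.
Why nothing smaller works — every single abort fails: T_i alone leaves T_g blocked (short on r4); T_c alone leaves T_i blocked (short on r4 and r2); T_e alone leaves T_i blocked (short on r4 and r2); T_g alone leaves T_i blocked (short on r4); T_a alone leaves T_i blocked (short on r4 and r2); T_b alone leaves T_i blocked (short on r4).
The survivors complete as T_c, T_a, T_e, T_i. Check, step by step (starting from the post-abort pool):
  pool = (4, 5)
  T_c needs (4, 0) <= (4, 5) -> finishes; pool += (1, 0) = (5, 5)
  T_a needs (3, 1) <= (5, 5) -> finishes; pool += (1, 0) = (6, 5)
  T_e needs (1, 0) <= (6, 5) -> finishes; pool += (1, 0) = (7, 5)
  T_i needs (7, 2) <= (7, 5) -> finishes; pool += (1, 1) = (8, 6)


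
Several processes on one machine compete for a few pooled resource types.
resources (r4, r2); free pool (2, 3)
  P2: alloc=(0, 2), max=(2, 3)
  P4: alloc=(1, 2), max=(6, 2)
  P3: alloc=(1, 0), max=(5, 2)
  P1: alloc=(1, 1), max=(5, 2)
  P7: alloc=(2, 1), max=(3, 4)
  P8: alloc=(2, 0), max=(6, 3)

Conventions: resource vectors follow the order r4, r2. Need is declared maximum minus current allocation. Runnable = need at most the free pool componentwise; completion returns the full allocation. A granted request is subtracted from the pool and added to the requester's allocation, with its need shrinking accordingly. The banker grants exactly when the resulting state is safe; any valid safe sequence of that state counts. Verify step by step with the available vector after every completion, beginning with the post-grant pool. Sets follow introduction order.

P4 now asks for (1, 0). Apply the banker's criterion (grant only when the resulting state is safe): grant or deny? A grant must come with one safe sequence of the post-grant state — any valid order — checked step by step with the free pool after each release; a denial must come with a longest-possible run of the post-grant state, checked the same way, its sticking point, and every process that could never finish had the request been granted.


DENY — the pretend-granted state is unsafe.
Key observation: no order helps: past P7, P2, the free pool tops out at (3, 6), below what each blocked process needs in r4.
After a pretend grant, a maximal execution: P7, P2 — then nothing else fits. Verifying each step:
  pool = (1, 3)
  P7: need (1, 3) fits (1, 3); releases (2, 1), pool now (3, 4)
  P2: need (2, 1) fits (3, 4); releases (0, 2), pool now (3, 6)
  P4 still needs (4, 0) but only (3, 6) is free — short on r4
  P3 still needs (4, 2) but only (3, 6) is free — short on r4
  P1 still needs (4, 1) but only (3, 6) is free — short on r4
  P8 still needs (4, 3) but only (3, 6) is free — short on r4
Had the request been granted, P4, P3, P1 and P8 could never finish.


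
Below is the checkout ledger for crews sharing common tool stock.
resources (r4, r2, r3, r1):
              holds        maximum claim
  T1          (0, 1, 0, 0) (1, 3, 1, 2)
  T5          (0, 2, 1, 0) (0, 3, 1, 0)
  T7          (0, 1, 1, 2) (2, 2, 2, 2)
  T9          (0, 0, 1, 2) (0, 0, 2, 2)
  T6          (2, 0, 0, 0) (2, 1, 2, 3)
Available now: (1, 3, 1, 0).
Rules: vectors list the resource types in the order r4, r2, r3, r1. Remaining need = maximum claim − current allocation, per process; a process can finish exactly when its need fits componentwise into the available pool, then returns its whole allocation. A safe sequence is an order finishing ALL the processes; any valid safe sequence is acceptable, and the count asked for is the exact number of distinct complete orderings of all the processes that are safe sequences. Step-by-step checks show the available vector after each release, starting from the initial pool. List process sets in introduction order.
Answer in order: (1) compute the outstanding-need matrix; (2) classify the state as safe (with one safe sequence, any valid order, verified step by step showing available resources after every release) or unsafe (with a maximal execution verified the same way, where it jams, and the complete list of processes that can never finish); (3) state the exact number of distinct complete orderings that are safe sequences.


(1) Outstanding need per process (order r4, r2, r3, r1):
  T1: (1, 2, 1, 2)
  T5: (0, 1, 0, 0)
  T7: (2, 1, 1, 0)
  T9: (0, 0, 1, 0)
  T6: (0, 1, 2, 3)
(2) The state is UNSAFE.
Key observation: after T5, T9, T1 the pool peaks at (1, 6, 3, 2), and each blocked process is short somewhere: T7 on r4; T6 on r1.
A maximal execution: T5, T9, T1 — then nothing else fits. Verifying each step:
  pool = (1, 3, 1, 0)
  T5 needs (0, 1, 0, 0) <= (1, 3, 1, 0) -> finishes; pool += (0, 2, 1, 0) = (1, 5, 2, 0)
  T9 needs (0, 0, 1, 0) <= (1, 5, 2, 0) -> finishes; pool += (0, 0, 1, 2) = (1, 5, 3, 2)
  T1 needs (1, 2, 1, 2) <= (1, 5, 3, 2) -> finishes; pool += (0, 1, 0, 0) = (1, 6, 3, 2)
  T7 still needs (2, 1, 1, 0) but only (1, 6, 3, 2) is free — short on r4
  T6 still needs (0, 1, 2, 3) but only (1, 6, 3, 2) is free — short on r1
Never able to finish: T7 and T6.
(3) The exact count: 0 of the possible complete orderings are safe sequences.


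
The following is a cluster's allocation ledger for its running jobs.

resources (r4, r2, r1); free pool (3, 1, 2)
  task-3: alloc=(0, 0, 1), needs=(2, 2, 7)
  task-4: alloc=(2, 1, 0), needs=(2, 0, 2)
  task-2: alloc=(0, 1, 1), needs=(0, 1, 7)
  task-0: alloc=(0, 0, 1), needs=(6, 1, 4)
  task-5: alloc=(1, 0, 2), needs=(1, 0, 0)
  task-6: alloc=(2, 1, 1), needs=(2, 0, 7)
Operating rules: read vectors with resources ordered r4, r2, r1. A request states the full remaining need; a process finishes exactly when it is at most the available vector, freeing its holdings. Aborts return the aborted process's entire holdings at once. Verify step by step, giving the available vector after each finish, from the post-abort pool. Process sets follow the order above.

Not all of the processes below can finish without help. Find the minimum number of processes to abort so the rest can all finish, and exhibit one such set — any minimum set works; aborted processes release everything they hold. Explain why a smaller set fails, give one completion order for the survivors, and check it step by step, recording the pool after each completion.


The answer: abort task-2 and task-6.
Key observation: task-3 could never have finished before the abort; with (2, 2, 2) returned by task-2 and task-6, it fits at step 3.
Why nothing smaller works — every single abort fails: task-3 alone leaves task-2 blocked (short on r1); task-4 alone leaves task-3 blocked (short on r1); task-2 alone leaves task-3 blocked (short on r1); task-0 alone leaves task-3 blocked (short on r1); task-5 alone leaves task-3 blocked (short on r1); task-6 alone leaves task-3 blocked (short on r1).
Survivors finish in the order: task-5, task-0, task-3, task-4. Check, step by step (pool after the aborts first):
  pool = (5, 3, 4)
  task-5: need (1, 0, 0) fits (5, 3, 4); releases (1, 0, 2), pool now (6, 3, 6)
  task-0: need (6, 1, 4) fits (6, 3, 6); releases (0, 0, 1), pool now (6, 3, 7)
  task-3: need (2, 2, 7) fits (6, 3, 7); releases (0, 0, 1), pool now (6, 3, 8)
  task-4: need (2, 0, 2) fits (6, 3, 8); releases (2, 1, 0), pool now (8, 4, 8)


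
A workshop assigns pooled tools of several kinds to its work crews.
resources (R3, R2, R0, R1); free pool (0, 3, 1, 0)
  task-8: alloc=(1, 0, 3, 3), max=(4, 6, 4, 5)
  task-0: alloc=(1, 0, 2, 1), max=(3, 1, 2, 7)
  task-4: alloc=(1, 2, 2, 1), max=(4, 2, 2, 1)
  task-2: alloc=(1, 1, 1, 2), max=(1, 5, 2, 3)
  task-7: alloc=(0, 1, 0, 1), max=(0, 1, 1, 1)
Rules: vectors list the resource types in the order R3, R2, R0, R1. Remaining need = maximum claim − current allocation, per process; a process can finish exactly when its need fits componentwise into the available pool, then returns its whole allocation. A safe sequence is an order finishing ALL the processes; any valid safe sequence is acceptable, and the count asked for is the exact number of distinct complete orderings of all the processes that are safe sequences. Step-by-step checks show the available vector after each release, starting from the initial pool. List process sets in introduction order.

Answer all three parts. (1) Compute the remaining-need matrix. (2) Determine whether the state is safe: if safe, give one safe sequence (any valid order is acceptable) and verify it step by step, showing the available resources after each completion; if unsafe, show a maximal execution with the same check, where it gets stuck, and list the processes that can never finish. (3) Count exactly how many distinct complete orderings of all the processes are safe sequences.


(1) Need matrix, components ordered R3, R2, R0, R1:
  task-8: (3, 6, 1, 2)
  task-0: (2, 1, 0, 6)
  task-4: (3, 0, 0, 0)
  task-2: (0, 4, 1, 1)
  task-7: (0, 0, 1, 0)
(2) UNSAFE — no complete ordering exists.
Key observation: task-7, task-2 can finish, but then (1, 5, 2, 3) is all there is, and the blocked group's R3 demands exceed it.
Going as far as possible: task-7, task-2; after that, nothing fits. Verifying each step:
  pool = (0, 3, 1, 0)
  task-7: need (0, 0, 1, 0) fits (0, 3, 1, 0); releases (0, 1, 0, 1), pool now (0, 4, 1, 1)
  task-2: need (0, 4, 1, 1) fits (0, 4, 1, 1); releases (1, 1, 1, 2), pool now (1, 5, 2, 3)
  task-8 cannot run: need (3, 6, 1, 2) vs free (1, 5, 2, 3) (insufficient R3 and R2)
  task-0 cannot run: need (2, 1, 0, 6) vs free (1, 5, 2, 3) (insufficient R3 and R1)
  task-4 cannot run: need (3, 0, 0, 0) vs free (1, 5, 2, 3) (insufficient R3)
Permanently blocked: task-8, task-0 and task-4.
(3) The exact count: 0 of the possible complete orderings are safe sequences.


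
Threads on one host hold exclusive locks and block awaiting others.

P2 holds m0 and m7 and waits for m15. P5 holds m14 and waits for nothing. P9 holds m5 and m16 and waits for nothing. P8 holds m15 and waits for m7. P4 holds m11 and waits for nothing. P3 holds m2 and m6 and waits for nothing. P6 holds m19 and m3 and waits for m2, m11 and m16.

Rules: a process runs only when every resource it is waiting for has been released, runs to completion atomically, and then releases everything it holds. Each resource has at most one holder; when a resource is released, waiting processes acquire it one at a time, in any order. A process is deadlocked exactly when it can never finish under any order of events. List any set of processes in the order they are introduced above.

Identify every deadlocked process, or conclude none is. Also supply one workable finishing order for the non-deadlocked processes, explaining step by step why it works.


Deadlocked set: P2 and P8.
Key observation: P2 -> P8 -> P2 is a circular wait — nothing in it can go first; no other process is dragged down with it.
The rest can finish in the order P4, P9, P3, P6, P5.
Step-by-step check:
  P4 waits on nothing -> runs at once and releases m11
  P9 waits on nothing -> runs at once and releases m5 and m16
  P3 waits on nothing -> runs at once and releases m2 and m6
  run P6 (all its waits — m2, m11 and m16 — are resolved); releases m19 and m3
  P5 waits on nothing -> runs at once and releases m14


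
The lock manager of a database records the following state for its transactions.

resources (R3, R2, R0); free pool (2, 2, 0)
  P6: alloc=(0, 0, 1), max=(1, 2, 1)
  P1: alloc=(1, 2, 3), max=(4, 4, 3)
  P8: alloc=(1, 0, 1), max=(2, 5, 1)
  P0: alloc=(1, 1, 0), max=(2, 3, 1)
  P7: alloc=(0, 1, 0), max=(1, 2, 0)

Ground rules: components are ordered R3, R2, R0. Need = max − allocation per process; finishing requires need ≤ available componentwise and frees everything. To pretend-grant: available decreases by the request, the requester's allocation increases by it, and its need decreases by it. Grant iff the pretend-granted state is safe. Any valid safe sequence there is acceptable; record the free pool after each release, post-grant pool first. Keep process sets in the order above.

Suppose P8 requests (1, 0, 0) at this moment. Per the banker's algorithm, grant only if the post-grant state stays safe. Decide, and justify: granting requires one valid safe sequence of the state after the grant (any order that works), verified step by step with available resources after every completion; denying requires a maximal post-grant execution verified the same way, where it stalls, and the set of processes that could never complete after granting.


DENY: after the grant no complete ordering would exist.
Key observation: after P6, P7, P0 the pool peaks at (2, 4, 1), and each blocked process is short somewhere: P1 on R3; P8 on R2.
Pretend the grant happened; the run P6, P7, P0 goes as far as possible. Verifying each step:
  pool = (1, 2, 0)
  run P6 (needs (1, 2, 0), free (1, 2, 0)); after release of (0, 0, 1) the pool is (1, 2, 1)
  run P7 (needs (1, 1, 0), free (1, 2, 1)); after release of (0, 1, 0) the pool is (1, 3, 1)
  run P0 (needs (1, 2, 1), free (1, 3, 1)); after release of (1, 1, 0) the pool is (2, 4, 1)
  blocked: P1 wants (3, 2, 0), pool (2, 4, 1) — not enough R3
  blocked: P8 wants (0, 5, 0), pool (2, 4, 1) — not enough R2
Processes that could never finish after the grant: P1 and P8.


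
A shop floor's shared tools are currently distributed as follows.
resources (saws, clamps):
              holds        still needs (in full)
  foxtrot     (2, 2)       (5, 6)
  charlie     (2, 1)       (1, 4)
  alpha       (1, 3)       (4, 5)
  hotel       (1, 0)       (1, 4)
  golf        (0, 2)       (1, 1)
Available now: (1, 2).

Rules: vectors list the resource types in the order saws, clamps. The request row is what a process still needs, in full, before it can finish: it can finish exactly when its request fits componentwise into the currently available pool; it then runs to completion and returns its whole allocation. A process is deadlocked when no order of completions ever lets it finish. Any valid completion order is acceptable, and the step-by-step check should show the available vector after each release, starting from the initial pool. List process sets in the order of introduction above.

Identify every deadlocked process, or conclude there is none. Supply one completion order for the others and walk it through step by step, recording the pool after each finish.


Nothing here is deadlocked.
Key observation: beginning at golf, releases accumulate fast enough that every process eventually fits.
A valid finishing order for the others: golf, hotel, charlie, alpha, foxtrot. Verifying each step:
  pool = (1, 2)
  golf: need (1, 1) fits (1, 2); releases (0, 2), pool now (1, 4)
  hotel: need (1, 4) fits (1, 4); releases (1, 0), pool now (2, 4)
  charlie: need (1, 4) fits (2, 4); releases (2, 1), pool now (4, 5)
  alpha: need (4, 5) fits (4, 5); releases (1, 3), pool now (5, 8)
  foxtrot: need (5, 6) fits (5, 8); releases (2, 2), pool now (7, 10)
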